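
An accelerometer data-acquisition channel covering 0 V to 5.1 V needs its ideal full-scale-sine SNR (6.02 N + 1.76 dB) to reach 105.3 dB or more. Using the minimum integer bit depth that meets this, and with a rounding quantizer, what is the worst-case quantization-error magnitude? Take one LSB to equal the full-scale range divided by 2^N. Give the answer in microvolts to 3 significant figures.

9.73 µV

V_FS = 5.1 V.
N ≥ (105.3 − 1.76)/6.02 = 17.199 → N_min = 18.
One LSB is 5.1 V / 262144 = 19.455 µV.
Max error for round-to-nearest is LSB/2 = 9.73 µV.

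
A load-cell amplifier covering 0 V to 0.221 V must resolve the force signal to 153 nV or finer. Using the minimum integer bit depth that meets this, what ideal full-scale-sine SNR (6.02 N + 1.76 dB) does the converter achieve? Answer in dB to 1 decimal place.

128.2 dB

Range is 0.221 V.
Required number of levels: 0.221/153 nV = 1.4444e6; smallest N with 2^N ≥ that is 21.
Ideal SNR at N = 21: 6.02·21 + 1.76 = 128.2 dB.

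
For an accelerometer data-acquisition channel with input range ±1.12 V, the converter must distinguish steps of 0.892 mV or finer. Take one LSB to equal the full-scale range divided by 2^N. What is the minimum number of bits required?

Range = 1.12 − (-1.12) = 2.24 V.
Levels needed ≥ 2.24/0.892 mV = 2511. 2^12 = 4096 suffices, so N_min = 12.

12 bits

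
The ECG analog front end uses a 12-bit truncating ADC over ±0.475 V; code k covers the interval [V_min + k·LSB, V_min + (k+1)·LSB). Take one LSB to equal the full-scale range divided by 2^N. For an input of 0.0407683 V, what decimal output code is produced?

2223

The full-scale span is 0.475 − (-0.475) = 0.95 V. LSB = 0.95 V / 2^12 ≈ 231.9 µV.
V_in − V_min = 0.0407683 − (-0.475) = 0.5157683 V.
Divide by LSB: 0.5157683 × 4096/0.95 = 2223.7757.
Truncating gives code 2223.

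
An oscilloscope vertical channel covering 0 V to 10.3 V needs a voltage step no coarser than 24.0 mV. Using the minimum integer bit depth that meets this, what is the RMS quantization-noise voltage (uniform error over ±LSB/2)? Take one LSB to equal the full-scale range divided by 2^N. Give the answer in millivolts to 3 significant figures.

V_FS = 10.3 V.
Need 2^N ≥ 10.3 V / 24.0 mV = 429.2 → N_min = 9.
One LSB is 10.3 V / 512 = 20.117 mV.
σ_q = LSB/√12 = 20.117 mV/3.4641 = 5.81 mV.

5.81 mV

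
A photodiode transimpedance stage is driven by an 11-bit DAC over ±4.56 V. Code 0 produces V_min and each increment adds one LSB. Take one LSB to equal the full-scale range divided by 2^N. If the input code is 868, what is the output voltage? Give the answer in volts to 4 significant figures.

Span: 4.56 V − (-4.56 V) = 9.12 V. LSB = 9.12 V / 2^11.
V_out = -4.56 + 868 × (9.12/2048) V
      = -4.56 + 3.86531 = -0.694688 V.

-0.6947 V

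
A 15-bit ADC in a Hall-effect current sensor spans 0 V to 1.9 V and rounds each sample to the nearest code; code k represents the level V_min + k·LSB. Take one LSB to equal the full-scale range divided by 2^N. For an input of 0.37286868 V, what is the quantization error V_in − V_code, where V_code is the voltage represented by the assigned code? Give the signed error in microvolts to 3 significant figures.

Full-scale range = 1.9 V. LSB = 1.9 V / 2^15 ≈ 57.98 µV.
(0.37286868 − (0)) / LSB = 0.37286868 × 32768/1.9 = 6430.6110. Nearest integer: k = 6431.
V_code = 0 + (6431/32768) × 1.9 = 0.37289123535 V.
V_in − V_code = 0.37286868 − (0.37289123535) = −22.6 µV.

−22.6 µV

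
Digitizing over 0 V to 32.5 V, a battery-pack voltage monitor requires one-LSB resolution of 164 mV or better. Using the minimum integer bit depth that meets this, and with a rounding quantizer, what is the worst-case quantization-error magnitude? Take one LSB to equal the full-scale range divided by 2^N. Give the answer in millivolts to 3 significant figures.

Range is 32.5 V.
32.5 V / 164 mV = 198.2. Since 2^7 = 128 and 2^8 = 256, N = 8.
Step size = 32.5/256 V = 126.95 mV.
|e|_max = LSB/2 = 63.5 mV.

63.5 mV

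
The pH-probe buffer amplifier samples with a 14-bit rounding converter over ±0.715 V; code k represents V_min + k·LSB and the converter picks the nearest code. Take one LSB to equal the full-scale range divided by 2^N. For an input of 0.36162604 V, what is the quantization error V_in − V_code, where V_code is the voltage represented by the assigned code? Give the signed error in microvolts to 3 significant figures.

Range = 0.715 − (-0.715) = 1.43 V. LSB = 1.43 V / 2^14 ≈ 87.28 µV.
Position in LSBs: (0.36162604 − (-0.715)) × 16384/1.43 = 12335.2735; rounding gives k = 12335.
V_code = -0.715 + (12335/16384) × 1.43 = 0.36160217285 V.
e = 0.36162604 − (0.36160217285) = +23.9 µV.

+23.9 µV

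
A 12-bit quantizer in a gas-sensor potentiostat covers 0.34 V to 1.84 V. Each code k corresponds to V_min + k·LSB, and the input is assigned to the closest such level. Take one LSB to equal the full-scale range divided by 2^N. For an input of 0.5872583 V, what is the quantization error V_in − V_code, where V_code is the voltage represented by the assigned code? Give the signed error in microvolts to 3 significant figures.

+65.9 µV

The full-scale span is 1.84 − (0.34) = 1.5 V. LSB = 1.5 V / 2^12 ≈ 366.2 µV.
(0.5872583 − (0.34)) / LSB = 0.2472583 × 4096/1.5 = 675.1800. Nearest integer: k = 675.
V_code = V_min + k × range/2^12 = 0.34 + 675 × 1.5/4096 = 0.5871923828 V.
e = 0.5872583 − (0.5871923828) = +65.9 µV.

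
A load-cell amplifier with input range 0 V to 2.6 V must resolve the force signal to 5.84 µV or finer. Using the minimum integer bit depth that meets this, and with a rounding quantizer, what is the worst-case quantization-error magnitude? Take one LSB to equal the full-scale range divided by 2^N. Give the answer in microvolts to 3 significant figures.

2.48 µV

V_FS = 2.6 V.
Required number of levels: 2.6/5.84 µV = 445210; smallest N with 2^N ≥ that is 19.
One LSB is 2.6 V / 524288 = 4.9591 µV.
Half an LSB is 2.48 µV.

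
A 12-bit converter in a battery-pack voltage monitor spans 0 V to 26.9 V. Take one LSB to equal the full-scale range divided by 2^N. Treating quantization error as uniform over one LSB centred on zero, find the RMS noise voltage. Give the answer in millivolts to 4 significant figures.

Range is 26.9 V.
LSB = 26.9 V ÷ 2^12 = 26.9/4096 V = 6.56738 mV.
RMS of a uniform error over width LSB is LSB/√12 = 1.896 mV.

1.896 mV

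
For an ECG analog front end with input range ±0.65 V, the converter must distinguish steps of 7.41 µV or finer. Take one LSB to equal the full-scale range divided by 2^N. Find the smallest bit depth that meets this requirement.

18 bits

Full-scale range = 0.65 V − (-0.65 V) = 1.3 V.
Required number of levels: 1.3/7.41 µV = 175440; smallest N with 2^N ≥ that is 18.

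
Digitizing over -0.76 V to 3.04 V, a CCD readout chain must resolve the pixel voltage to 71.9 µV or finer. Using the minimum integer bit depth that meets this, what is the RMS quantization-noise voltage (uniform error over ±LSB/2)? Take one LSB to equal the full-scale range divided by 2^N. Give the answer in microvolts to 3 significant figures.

Range = 3.04 − (-0.76) = 3.8 V.
3.8 V / 71.9 µV = 52850. Since 2^15 = 32768 and 2^16 = 65536, N = 16.
LSB = 3.8 V / 2^16 = 57.983 µV.
V_rms = LSB/√12 = 16.7 µV.

16.7 µV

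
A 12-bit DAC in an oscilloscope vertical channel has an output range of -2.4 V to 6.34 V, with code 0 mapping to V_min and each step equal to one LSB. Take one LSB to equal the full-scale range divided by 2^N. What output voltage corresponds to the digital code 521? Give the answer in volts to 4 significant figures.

Span: 6.34 V − (-2.4 V) = 8.74 V. LSB = 8.74 V / 2^12.
Output = V_min + (521/4096) × range = -2.4 + 0.127197 × 8.74 V
      = -2.4 + 1.11170 = -1.28830 V.

-1.288 V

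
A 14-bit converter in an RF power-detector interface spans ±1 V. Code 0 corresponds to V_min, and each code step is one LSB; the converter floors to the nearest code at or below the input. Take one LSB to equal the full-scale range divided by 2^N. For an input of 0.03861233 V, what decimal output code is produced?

Range = 1 − (-1) = 2 V. LSB = 2 V / 2^14 ≈ 122.1 µV.
code = ⌊(V_in − V_min)/LSB⌋ = ⌊(V_in − V_min) × 2^14 / range⌋
     = ⌊(0.03861233 − (-1)) × 16384 / 2⌋ = ⌊1.03861233 × 16384/2⌋
     = ⌊8508.312⌋ = 8508.

8508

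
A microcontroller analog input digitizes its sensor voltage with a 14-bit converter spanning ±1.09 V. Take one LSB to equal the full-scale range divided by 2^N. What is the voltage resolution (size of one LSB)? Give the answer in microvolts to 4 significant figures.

133.1 µV

The full-scale span is 1.09 − (-1.09) = 2.18 V.
2^14 = 16384 levels.
Step size = 2.18/16384 V = 133.1 µV.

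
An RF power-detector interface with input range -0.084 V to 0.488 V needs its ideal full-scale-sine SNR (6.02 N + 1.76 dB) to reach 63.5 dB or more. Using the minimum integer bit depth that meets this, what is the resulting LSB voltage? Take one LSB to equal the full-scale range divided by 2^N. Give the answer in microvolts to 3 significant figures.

279 µV

Span: 0.488 V − (-0.084 V) = 0.572 V.
Required N = ⌈(63.5 − 1.76)/6.02⌉ = ⌈10.256⌉ = 11.
LSB = 0.572 V ÷ 2^11 = 0.572/2048 V = 279 µV.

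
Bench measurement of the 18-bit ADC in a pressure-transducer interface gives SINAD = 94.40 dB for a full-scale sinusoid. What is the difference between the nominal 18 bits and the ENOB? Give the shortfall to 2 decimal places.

2.61 bits

N_eff = (94.40 − 1.76)/6.02 = 15.3887 bits.
Shortfall = 18 − 15.3887 = 2.6113 bits.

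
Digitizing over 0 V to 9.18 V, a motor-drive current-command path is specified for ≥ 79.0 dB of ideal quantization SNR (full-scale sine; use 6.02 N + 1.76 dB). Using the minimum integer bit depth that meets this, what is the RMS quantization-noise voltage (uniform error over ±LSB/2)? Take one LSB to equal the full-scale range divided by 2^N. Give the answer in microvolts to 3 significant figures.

V_FS = 9.18 V.
Required N = ⌈(79.0 − 1.76)/6.02⌉ = ⌈12.831⌉ = 13.
Step size = 9.18/8192 V = 1.1206 mV.
V_rms = LSB/√12 = 323 µV.

323 µV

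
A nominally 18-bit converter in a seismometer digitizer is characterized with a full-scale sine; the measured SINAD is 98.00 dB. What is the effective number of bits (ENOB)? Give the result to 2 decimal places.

Inverting SNR = 6.02 N + 1.76: N_eff = (98.00 − 1.76)/6.02 = 15.9867.

15.99 bits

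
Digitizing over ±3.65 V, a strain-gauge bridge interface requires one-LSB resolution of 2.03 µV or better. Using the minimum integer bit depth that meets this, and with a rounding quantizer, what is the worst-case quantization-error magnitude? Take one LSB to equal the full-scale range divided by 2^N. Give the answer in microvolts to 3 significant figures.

Range = 3.65 − (-3.65) = 7.3 V.
Levels needed ≥ 7.3/2.03 µV = 3.596e6. 2^22 = 4194304 suffices, so N_min = 22.
LSB = 7.3 V / 2^22 = 1.7405 µV.
Half an LSB is 0.870 µV.

0.870 µV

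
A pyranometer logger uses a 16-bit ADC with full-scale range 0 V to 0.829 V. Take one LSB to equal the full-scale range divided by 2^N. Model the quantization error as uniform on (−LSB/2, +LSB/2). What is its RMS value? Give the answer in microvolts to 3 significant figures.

3.65 µV

Full-scale range = 0.829 V.
One LSB is 0.829 V / 65536 = 12.650 µV.
σ_q = LSB/√12 = 12.650 µV/3.4641 = 3.65 µV.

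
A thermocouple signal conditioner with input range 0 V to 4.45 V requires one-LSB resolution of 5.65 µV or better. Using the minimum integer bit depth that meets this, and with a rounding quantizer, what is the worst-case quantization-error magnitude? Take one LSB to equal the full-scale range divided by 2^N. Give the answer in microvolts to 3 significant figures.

2.12 µV

Range is 4.45 V.
Need 2^N ≥ 4.45 V / 5.65 µV = 787600 → N_min = 20.
LSB = 4.45 V ÷ 2^20 = 4.45/1048576 V = 4.2439 µV.
Max error for round-to-nearest is LSB/2 = 2.12 µV.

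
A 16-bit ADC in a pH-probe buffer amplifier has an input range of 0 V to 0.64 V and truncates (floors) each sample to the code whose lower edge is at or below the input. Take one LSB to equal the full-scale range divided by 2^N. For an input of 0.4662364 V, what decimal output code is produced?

Span = 0.64 V. LSB = 0.64 V / 2^16 ≈ 9.766 µV.
code = ⌊(V_in − V_min)/LSB⌋ = ⌊(V_in − V_min) × 2^16 / range⌋
     = ⌊(0.4662364 − (0)) × 65536 / 0.64⌋ = ⌊0.4662364 × 65536/0.64⌋
     = ⌊47742.607⌋ = 47742.

47742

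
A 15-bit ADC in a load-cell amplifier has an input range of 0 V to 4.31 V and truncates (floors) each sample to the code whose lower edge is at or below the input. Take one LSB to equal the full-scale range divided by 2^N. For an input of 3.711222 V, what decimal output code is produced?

28215

Span = 4.31 V. LSB = 4.31 V / 2^15 ≈ 131.5 µV.
(V_in − V_min) × 2^15/range = (3.711222 − (0)) × 32768/4.31 = 28215.620.
Floor → code = 28215.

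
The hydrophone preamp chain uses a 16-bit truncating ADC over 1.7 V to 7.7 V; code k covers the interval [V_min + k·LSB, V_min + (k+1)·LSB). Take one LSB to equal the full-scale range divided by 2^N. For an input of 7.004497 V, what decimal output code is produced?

Span: 7.7 V − (1.7 V) = 6 V. LSB = 6 V / 2^16 ≈ 91.55 µV.
code = ⌊(V_in − V_min)/LSB⌋ = ⌊(V_in − V_min) × 2^16 / range⌋
     = ⌊(7.004497 − (1.7)) × 65536 / 6⌋ = ⌊5.304497 × 65536/6⌋
     = ⌊57939.253⌋ = 57939.

57939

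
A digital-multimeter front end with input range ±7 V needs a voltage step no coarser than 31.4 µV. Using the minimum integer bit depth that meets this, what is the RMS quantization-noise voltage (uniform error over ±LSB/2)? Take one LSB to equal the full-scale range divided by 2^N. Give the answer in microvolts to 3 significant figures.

7.71 µV

Span: 7 V − (-7 V) = 14 V.
Need 2^N ≥ 14 V / 31.4 µV = 445900 → N_min = 19.
LSB = 14 V / 2^19 = 26.703 µV.
σ_q = LSB/√12 = 26.703 µV/3.4641 = 7.71 µV.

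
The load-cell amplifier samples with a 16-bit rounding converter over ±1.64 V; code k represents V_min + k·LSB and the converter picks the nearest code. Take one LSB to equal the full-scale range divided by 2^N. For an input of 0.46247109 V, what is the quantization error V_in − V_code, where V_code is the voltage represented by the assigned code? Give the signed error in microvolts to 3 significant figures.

+19.9 µV

Range = 1.64 − (-1.64) = 3.28 V. LSB = 3.28 V / 2^16 ≈ 50.05 µV.
(V_in − V_min)/LSB = (0.46247109 − (-1.64)) × 65536/3.28 = 42008.3980 → nearest code k = 42008.
Reconstructed level: -1.64 + 42008 × 3.28/65536 V = 0.46245117188 V.
e = 0.46247109 − (0.46245117188) = +19.9 µV.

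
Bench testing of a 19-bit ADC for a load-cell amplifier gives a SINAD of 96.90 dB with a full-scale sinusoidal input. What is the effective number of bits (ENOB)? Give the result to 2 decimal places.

ENOB = (96.90 − 1.76)/6.02 = 15.8040 bits.

15.80 bits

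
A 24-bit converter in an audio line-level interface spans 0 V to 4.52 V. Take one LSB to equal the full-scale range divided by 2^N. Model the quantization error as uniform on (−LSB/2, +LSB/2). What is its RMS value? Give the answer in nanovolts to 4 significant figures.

Full-scale range = 4.52 V.
Step size = 4.52/16777216 V = 269.413 nV.
For a uniform distribution on [−LSB/2, +LSB/2], V_rms = LSB/√12 = 269.413 nV/3.4641 = 77.77 nV.

77.77 nV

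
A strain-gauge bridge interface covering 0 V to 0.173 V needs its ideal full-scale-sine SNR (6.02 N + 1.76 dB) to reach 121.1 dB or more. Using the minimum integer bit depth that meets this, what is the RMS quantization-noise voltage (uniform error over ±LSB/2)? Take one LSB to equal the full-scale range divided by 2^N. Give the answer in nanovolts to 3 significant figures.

47.6 nV

Full-scale range = 0.173 V.
N ≥ (121.1 − 1.76)/6.02 = 19.824 → N_min = 20.
Step size = 0.173/1048576 V = 164.99 nV.
V_rms = LSB/√12 = 47.6 nV.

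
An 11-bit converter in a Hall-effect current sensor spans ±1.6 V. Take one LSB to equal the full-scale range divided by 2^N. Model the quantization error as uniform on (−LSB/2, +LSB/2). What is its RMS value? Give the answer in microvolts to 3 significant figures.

451 µV

Span: 1.6 V − (-1.6 V) = 3.2 V.
One LSB is 3.2 V / 2048 = 1.5625 mV.
σ_q = LSB/√12 = 1.5625 mV/3.4641 = 451 µV.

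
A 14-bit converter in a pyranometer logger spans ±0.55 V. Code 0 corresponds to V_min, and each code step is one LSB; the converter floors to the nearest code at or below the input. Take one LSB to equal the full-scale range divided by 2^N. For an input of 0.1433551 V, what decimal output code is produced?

Full-scale range = 0.55 V − (-0.55 V) = 1.1 V. LSB = 1.1 V / 2^14 ≈ 67.14 µV.
V_in − V_min = 0.1433551 − (-0.55) = 0.6933551 V.
Divide by LSB: 0.6933551 × 16384/1.1 = 10327.2091.
Truncating gives code 10327.

10327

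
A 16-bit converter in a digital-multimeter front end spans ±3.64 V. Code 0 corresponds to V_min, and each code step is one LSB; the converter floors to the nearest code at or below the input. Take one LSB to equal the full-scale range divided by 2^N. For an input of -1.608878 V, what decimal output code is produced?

18284

Full-scale range = 3.64 V − (-3.64 V) = 7.28 V. LSB = 7.28 V / 2^16 ≈ 111.1 µV.
(V_in − V_min) × 2^16/range = (-1.608878 − (-3.64)) × 65536/7.28 = 18284.562.
Floor → code = 18284.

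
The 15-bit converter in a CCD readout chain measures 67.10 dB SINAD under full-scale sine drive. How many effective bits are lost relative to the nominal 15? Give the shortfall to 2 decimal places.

4.15 bits

N_eff = (67.10 − 1.76)/6.02 = 10.8538 bits.
Shortfall = 15 − 10.8538 = 4.1462 bits.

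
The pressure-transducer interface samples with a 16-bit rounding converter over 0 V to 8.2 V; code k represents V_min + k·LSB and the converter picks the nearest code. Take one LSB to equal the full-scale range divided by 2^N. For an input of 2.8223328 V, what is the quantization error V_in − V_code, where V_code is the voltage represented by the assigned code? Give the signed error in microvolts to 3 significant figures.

−45.7 µV

V_FS = 8.2 V. LSB = 8.2 V / 2^16 ≈ 125.1 µV.
(V_in − V_min)/LSB = (2.8223328 − (0)) × 65536/8.2 = 22556.6344 → nearest code k = 22557.
V_code = 0 + (22557/65536) × 8.2 = 2.8223785400 V.
V_in − V_code = 2.8223328 − (2.8223785400) = −45.7 µV.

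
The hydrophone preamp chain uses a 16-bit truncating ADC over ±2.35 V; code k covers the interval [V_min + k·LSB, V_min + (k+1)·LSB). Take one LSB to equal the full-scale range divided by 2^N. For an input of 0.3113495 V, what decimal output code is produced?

Range = 2.35 − (-2.35) = 4.7 V. LSB = 4.7 V / 2^16 ≈ 71.72 µV.
code = ⌊(V_in − V_min)/LSB⌋ = ⌊(V_in − V_min) × 2^16 / range⌋
     = ⌊(0.3113495 − (-2.35)) × 65536 / 4.7⌋ = ⌊2.6613495 × 65536/4.7⌋
     = ⌊37109.404⌋ = 37109.

37109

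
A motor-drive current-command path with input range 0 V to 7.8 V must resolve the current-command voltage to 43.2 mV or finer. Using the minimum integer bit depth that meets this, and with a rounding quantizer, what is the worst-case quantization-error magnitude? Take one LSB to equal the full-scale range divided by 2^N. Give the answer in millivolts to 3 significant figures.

15.2 mV

Range is 7.8 V.
Levels needed ≥ 7.8/43.2 mV = 180.6. 2^8 = 256 suffices, so N_min = 8.
LSB = 7.8 V ÷ 2^8 = 7.8/256 V = 30.469 mV.
Max error for round-to-nearest is LSB/2 = 15.2 mV.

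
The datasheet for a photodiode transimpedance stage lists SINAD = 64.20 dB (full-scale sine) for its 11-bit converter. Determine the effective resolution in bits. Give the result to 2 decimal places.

ENOB = (64.20 − 1.76)/6.02 = 10.3721 bits.

10.37 bits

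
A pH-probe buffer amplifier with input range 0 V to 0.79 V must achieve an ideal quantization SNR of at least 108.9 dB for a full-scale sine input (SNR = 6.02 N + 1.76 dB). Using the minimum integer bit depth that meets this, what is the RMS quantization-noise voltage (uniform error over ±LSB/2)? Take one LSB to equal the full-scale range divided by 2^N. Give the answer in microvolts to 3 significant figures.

Full-scale range = 0.79 V.
Required N = ⌈(108.9 − 1.76)/6.02⌉ = ⌈17.797⌉ = 18.
Step size = 0.79/262144 V = 3.0136 µV.
RMS noise = LSB/√12 = 0.870 µV.

0.870 µV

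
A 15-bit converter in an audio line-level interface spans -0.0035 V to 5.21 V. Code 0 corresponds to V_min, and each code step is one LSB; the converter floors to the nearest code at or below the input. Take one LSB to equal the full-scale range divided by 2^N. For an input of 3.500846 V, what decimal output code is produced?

Range = 5.21 − (-0.0035) = 5.2135 V. LSB = 5.2135 V / 2^15 ≈ 159.1 µV.
code = ⌊(V_in − V_min)/LSB⌋ = ⌊(V_in − V_min) × 2^15 / range⌋
     = ⌊(3.500846 − (-0.0035)) × 32768 / 5.2135⌋ = ⌊3.504346 × 32768/5.2135⌋
     = ⌊22025.589⌋ = 22025.

22025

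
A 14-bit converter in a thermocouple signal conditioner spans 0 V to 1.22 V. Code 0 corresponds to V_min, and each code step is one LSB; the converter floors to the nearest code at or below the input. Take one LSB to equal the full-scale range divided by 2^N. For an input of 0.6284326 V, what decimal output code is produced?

Range is 1.22 V. LSB = 1.22 V / 2^14 ≈ 74.46 µV.
(V_in − V_min) × 2^14/range = (0.6284326 − (0)) × 16384/1.22 = 8439.541.
Floor → code = 8439.

8439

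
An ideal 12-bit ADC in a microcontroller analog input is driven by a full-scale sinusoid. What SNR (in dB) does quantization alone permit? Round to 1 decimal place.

74.0 dB

6.02(12) + 1.76 = 72.24 + 1.76 = 74.00 dB.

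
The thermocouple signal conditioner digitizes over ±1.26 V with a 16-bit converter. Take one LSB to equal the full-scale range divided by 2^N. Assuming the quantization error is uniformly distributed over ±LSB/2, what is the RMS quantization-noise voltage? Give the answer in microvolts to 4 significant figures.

11.10 µV

The full-scale span is 1.26 − (-1.26) = 2.52 V.
Step size = 2.52/65536 V = 38.4521 µV.
σ_q = LSB/√12 = 38.4521 µV/3.4641 = 11.10 µV.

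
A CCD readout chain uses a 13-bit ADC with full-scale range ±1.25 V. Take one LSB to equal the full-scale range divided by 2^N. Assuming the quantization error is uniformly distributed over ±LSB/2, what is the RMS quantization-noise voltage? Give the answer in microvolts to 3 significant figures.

88.1 µV

Span: 1.25 V − (-1.25 V) = 2.5 V.
LSB = 2.5 V ÷ 2^13 = 2.5/8192 V = 305.18 µV.
σ_q = LSB/√12 = 305.18 µV/3.4641 = 88.1 µV.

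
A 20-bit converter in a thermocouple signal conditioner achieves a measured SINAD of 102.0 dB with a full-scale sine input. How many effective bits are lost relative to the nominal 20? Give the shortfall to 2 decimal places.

Effective bits = (102.0 − 1.76)/6.02 = 16.6512.
Shortfall = 20 − 16.6512 = 3.3488 bits.

3.35 bits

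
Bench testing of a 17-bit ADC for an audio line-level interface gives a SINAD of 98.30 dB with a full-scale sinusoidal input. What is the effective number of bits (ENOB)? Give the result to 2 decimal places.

16.04 bits

(98.30 − 1.76) / 6.02 = 96.54/6.02 = 16.0365 effective bits.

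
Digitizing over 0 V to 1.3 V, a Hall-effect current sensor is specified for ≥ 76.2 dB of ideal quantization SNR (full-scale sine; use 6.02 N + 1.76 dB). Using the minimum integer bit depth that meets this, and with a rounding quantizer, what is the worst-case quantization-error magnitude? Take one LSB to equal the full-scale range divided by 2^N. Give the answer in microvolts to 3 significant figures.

79.3 µV

Range is 1.3 V.
N ≥ (76.2 − 1.76)/6.02 = 12.365 → N_min = 13.
Step size = 1.3/8192 V = 158.69 µV.
Half an LSB is 79.3 µV.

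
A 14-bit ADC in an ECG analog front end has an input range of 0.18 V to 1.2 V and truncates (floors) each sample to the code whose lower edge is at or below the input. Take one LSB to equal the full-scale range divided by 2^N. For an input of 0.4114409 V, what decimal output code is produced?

3717

Full-scale range = 1.2 V − (0.18 V) = 1.02 V. LSB = 1.02 V / 2^14 ≈ 62.26 µV.
V_in − V_min = 0.4114409 − (0.18) = 0.2314409 V.
Divide by LSB: 0.2314409 × 16384/1.02 = 3717.5762.
Truncating gives code 3717.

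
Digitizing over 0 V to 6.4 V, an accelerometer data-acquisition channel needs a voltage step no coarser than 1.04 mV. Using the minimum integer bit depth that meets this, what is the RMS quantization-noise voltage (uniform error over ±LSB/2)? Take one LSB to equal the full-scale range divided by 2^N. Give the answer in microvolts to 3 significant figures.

V_FS = 6.4 V.
Need 2^N ≥ 6.4 V / 1.04 mV = 6154 → N_min = 13.
Step size = 6.4/8192 V = 0.78125 mV.
σ_q = LSB/√12 = 0.78125 mV/3.4641 = 226 µV.

226 µV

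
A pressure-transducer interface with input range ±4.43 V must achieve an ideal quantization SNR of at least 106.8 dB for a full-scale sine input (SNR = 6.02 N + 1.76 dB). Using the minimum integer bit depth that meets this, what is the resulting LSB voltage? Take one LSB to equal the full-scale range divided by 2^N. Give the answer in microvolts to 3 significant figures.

33.8 µV

Range = 4.43 − (-4.43) = 8.86 V.
Solving 6.02 N ≥ 106.8 − 1.76: N ≥ 17.449. Round up → N = 18.
LSB = 8.86 V ÷ 2^18 = 8.86/262144 V = 33.8 µV.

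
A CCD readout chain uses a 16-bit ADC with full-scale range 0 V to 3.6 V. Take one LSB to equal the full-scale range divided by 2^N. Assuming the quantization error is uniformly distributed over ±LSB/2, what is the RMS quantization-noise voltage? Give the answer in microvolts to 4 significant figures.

Span = 3.6 V.
LSB = 3.6 V ÷ 2^16 = 3.6/65536 V = 54.9316 µV.
V_rms = LSB/√12 = 54.9316 µV / √12 = 15.86 µV.

15.86 µV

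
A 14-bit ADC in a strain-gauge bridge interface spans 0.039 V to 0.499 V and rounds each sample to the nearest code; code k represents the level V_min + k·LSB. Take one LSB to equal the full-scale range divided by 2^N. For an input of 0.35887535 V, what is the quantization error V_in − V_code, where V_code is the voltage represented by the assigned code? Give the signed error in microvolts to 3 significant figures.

Full-scale range = 0.499 V − (0.039 V) = 0.46 V. LSB = 0.46 V / 2^14 ≈ 28.08 µV.
(0.35887535 − (0.039)) / LSB = 0.31987535 × 16384/0.46 = 11393.1255. Nearest integer: k = 11393.
Reconstructed level: 0.039 + 11393 × 0.46/16384 V = 0.35887182617 V.
e = 0.35887535 − (0.35887182617) = +3.52 µV.

+3.52 µV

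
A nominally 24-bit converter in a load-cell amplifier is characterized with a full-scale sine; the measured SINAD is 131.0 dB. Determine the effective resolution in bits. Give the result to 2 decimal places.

ENOB = (SINAD − 1.76) / 6.02 = (131.0 − 1.76) / 6.02 = 129.24 / 6.02 = 21.4684.

21.47 bits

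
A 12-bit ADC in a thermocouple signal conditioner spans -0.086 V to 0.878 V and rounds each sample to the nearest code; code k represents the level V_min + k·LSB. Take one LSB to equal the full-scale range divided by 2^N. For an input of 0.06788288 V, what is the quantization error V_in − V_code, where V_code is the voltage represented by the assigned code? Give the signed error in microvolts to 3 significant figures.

−37.0 µV

Span: 0.878 V − (-0.086 V) = 0.964 V. LSB = 0.964 V / 2^12 ≈ 235.4 µV.
Position in LSBs: (0.06788288 − (-0.086)) × 4096/0.964 = 653.8426; rounding gives k = 654.
V_code = V_min + k × range/2^12 = -0.086 + 654 × 0.964/4096 = 0.06791992188 V.
V_in − V_code = 0.06788288 − (0.06791992188) = −37.0 µV.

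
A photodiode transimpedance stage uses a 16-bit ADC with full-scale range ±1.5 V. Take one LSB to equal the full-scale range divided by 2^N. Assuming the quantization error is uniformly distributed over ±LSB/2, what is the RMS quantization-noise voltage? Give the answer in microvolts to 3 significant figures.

13.2 µV

Range = 1.5 − (-1.5) = 3 V.
LSB = 3 V / 2^16 = 45.776 µV.
σ_q = LSB/√12 = 45.776 µV/3.4641 = 13.2 µV.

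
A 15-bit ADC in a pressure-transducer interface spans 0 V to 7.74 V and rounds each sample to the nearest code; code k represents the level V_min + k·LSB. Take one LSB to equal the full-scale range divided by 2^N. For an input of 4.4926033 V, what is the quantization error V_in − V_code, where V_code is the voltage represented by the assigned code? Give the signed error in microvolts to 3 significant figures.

−35.9 µV

Span = 7.74 V. LSB = 7.74 V / 2^15 ≈ 236.2 µV.
(4.4926033 − (0)) / LSB = 4.4926033 × 32768/7.74 = 19019.8482. Nearest integer: k = 19020.
Reconstructed level: 0 + 19020 × 7.74/32768 V = 4.4926391602 V.
e = 4.4926033 − (4.4926391602) = −35.9 µV.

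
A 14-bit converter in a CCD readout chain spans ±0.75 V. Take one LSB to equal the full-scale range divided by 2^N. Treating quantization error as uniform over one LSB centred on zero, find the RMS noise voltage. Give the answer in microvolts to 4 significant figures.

26.43 µV

Span: 0.75 V − (-0.75 V) = 1.5 V.
One LSB is 1.5 V / 16384 = 91.5527 µV.
σ_q = LSB/√12 = 91.5527 µV/3.4641 = 26.43 µV.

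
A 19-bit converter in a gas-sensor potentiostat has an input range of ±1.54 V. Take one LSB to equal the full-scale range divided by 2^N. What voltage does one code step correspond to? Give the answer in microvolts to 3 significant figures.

The full-scale span is 1.54 − (-1.54) = 3.08 V.
There are 2^19 = 524288 steps.
LSB = 3.08 V / 2^19 = 5.87 µV.

5.87 µV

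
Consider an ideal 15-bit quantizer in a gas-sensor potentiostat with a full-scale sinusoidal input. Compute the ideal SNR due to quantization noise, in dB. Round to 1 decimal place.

SNR = 6.02·15 + 1.76 = 92.06 dB.

92.1 dB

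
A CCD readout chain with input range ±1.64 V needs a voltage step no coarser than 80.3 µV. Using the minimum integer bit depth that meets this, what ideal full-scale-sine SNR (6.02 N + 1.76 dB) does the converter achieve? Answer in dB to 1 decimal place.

98.1 dB

Span: 1.64 V − (-1.64 V) = 3.28 V.
3.28 V / 80.3 µV = 40850. Since 2^15 = 32768 and 2^16 = 65536, N = 16.
SNR = 6.02 × 16 + 1.76 = 98.08 dB.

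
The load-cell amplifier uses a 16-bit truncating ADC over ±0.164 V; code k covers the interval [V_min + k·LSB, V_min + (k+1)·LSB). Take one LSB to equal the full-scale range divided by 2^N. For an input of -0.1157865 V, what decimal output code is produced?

The full-scale span is 0.164 − (-0.164) = 0.328 V. LSB = 0.328 V / 2^16 ≈ 5.005 µV.
V_in − V_min = -0.1157865 − (-0.164) = 0.0482135 V.
Divide by LSB: 0.0482135 × 65536/0.328 = 9633.2925.
Truncating gives code 9633.

9633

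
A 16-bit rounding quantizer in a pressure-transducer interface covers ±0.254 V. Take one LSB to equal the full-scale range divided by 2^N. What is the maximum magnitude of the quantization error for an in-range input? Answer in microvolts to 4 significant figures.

Span: 0.254 V − (-0.254 V) = 0.508 V.
LSB = 0.508 V / 2^16 = 7.75146 µV.
Worst-case error for round-to-nearest is half an LSB: 3.876 µV.

3.876 µV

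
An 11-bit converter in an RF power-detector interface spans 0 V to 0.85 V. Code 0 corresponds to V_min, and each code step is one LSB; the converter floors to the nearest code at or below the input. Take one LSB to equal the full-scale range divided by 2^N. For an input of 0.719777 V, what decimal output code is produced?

1734

Full-scale range = 0.85 V. LSB = 0.85 V / 2^11 ≈ 415.0 µV.
V_in − V_min = 0.719777 − (0) = 0.719777 V.
Divide by LSB: 0.719777 × 2048/0.85 = 1734.2392.
Truncating gives code 1734.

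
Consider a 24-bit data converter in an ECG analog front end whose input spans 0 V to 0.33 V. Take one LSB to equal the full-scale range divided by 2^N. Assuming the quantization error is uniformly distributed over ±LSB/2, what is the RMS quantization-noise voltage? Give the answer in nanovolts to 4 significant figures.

5.678 nV

V_FS = 0.33 V.
One LSB is 0.33 V / 16777216 = 19.6695 nV.
σ_q = LSB/√12 = 19.6695 nV/3.4641 = 5.678 nV.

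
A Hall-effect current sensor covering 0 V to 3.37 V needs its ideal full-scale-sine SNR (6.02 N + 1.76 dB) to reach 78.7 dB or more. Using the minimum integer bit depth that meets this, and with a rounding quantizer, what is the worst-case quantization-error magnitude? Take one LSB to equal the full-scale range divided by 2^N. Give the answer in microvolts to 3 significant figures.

Span = 3.37 V.
6.02 N + 1.76 ≥ 78.7 gives N ≥ 12.781, so the minimum integer is 13.
LSB = 3.37 V / 2^13 = 411.38 µV.
Max error for round-to-nearest is LSB/2 = 206 µV.

206 µV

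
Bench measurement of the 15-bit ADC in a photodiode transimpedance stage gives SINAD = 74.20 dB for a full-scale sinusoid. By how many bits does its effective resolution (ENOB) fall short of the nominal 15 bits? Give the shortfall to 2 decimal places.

ENOB = (SINAD − 1.76)/6.02 = (74.20 − 1.76)/6.02 = 12.0332 bits.
15 − 12.0332 = 2.97 bits below nominal.

2.97 bits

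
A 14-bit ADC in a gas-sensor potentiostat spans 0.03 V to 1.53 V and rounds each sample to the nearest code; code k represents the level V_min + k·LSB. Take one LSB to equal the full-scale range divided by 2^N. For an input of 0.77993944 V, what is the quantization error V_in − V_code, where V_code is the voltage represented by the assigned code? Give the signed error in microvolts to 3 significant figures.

+31.0 µV

Span: 1.53 V − (0.03 V) = 1.5 V. LSB = 1.5 V / 2^14 ≈ 91.55 µV.
(0.77993944 − (0.03)) / LSB = 0.74993944 × 16384/1.5 = 8191.3385. Nearest integer: k = 8191.
V_code = 0.03 + (8191/16384) × 1.5 = 0.77990844727 V.
V_in − V_code = 0.77993944 − (0.77990844727) = +31.0 µV.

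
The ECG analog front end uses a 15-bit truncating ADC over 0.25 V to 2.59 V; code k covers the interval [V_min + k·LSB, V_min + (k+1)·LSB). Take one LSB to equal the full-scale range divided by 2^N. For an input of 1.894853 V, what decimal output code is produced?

Range = 2.59 − (0.25) = 2.34 V. LSB = 2.34 V / 2^15 ≈ 71.41 µV.
code = ⌊(V_in − V_min)/LSB⌋ = ⌊(V_in − V_min) × 2^15 / range⌋
     = ⌊(1.894853 − (0.25)) × 32768 / 2.34⌋ = ⌊1.644853 × 32768/2.34⌋
     = ⌊23033.565⌋ = 23033.

23033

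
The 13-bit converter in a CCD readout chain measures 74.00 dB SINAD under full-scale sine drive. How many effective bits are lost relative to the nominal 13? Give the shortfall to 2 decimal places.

1.00 bits

Effective bits = (74.00 − 1.76)/6.02 = 12.0000.
Shortfall = 13 − 12.0000 = 1.0000 bits.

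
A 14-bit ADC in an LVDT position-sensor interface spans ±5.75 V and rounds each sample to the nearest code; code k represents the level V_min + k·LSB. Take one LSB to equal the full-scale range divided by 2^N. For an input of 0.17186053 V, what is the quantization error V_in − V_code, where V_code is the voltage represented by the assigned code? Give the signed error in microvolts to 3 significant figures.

Span: 5.75 V − (-5.75 V) = 11.5 V. LSB = 11.5 V / 2^14 ≈ 0.7019 mV.
(V_in − V_min)/LSB = (0.17186053 − (-5.75)) × 16384/11.5 = 8436.8489 → nearest code k = 8437.
Reconstructed level: -5.75 + 8437 × 11.5/16384 V = 0.17196655273 V.
e = 0.17186053 − (0.17196655273) = −106 µV.

−106 µV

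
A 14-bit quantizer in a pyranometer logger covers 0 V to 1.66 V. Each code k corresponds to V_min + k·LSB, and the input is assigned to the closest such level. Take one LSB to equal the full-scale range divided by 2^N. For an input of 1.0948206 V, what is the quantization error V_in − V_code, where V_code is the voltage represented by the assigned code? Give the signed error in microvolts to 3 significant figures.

−25.6 µV

Span = 1.66 V. LSB = 1.66 V / 2^14 ≈ 101.3 µV.
(V_in − V_min)/LSB = (1.0948206 − (0)) × 16384/1.66 = 10805.7474 → nearest code k = 10806.
Reconstructed level: 0 + 10806 × 1.66/16384 V = 1.0948461914 V.
Error = V_in − V_code = 1.0948206 − (1.0948461914) = −25.6 µV.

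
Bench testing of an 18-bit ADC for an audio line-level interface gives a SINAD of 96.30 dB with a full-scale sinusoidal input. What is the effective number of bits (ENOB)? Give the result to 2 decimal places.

ENOB = (96.30 − 1.76)/6.02 = 15.7043 bits.

15.70 bits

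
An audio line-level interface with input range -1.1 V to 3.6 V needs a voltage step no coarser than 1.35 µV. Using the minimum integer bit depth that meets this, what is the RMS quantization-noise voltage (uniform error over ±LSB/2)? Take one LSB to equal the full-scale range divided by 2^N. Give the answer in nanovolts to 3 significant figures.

Range = 3.6 − (-1.1) = 4.7 V.
4.7 V / 1.35 µV = 3.481e6. Since 2^21 = 2097152 and 2^22 = 4194304, N = 22.
Step size = 4.7/4194304 V = 1.1206 µV.
σ_q = LSB/√12 = 1.1206 µV/3.4641 = 323 nV.

323 nV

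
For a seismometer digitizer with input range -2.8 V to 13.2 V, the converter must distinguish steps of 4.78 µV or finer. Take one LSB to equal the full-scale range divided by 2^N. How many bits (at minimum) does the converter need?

The full-scale span is 13.2 − (-2.8) = 16 V.
Need 2^N ≥ 16 V / 4.78 µV = 3.347e6 → N_min = 22.

22 bits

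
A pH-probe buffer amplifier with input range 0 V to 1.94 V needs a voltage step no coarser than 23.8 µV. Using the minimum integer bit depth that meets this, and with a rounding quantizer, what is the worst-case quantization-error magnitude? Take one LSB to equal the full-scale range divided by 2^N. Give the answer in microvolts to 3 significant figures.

7.40 µV

Range is 1.94 V.
1.94 V / 23.8 µV = 81510. Since 2^16 = 65536 and 2^17 = 131072, N = 17.
Step size = 1.94/131072 V = 14.801 µV.
|e|_max = LSB/2 = 7.40 µV.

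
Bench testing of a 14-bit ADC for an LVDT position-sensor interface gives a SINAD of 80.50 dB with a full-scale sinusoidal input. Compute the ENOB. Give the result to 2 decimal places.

13.08 bits

(80.50 − 1.76) / 6.02 = 78.74/6.02 = 13.0797 effective bits.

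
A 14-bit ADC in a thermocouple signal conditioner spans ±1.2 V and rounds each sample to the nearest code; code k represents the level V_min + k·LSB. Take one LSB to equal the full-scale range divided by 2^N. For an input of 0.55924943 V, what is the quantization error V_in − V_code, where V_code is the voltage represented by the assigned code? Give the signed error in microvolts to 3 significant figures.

Range = 1.2 − (-1.2) = 2.4 V. LSB = 2.4 V / 2^14 ≈ 146.5 µV.
(V_in − V_min)/LSB = (0.55924943 − (-1.2)) × 16384/2.4 = 12009.8094 → nearest code k = 12010.
Reconstructed level: -1.2 + 12010 × 2.4/16384 V = 0.55927734375 V.
Error = V_in − V_code = 0.55924943 − (0.55927734375) = −27.9 µV.

−27.9 µV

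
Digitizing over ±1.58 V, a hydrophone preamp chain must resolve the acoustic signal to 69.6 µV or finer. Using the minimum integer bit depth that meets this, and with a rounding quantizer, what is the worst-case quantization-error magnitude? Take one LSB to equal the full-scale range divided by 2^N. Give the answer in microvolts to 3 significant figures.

24.1 µV

Range = 1.58 − (-1.58) = 3.16 V.
Levels needed ≥ 3.16/69.6 µV = 45400. 2^16 = 65536 suffices, so N_min = 16.
One LSB is 3.16 V / 65536 = 48.218 µV.
Half an LSB is 24.1 µV.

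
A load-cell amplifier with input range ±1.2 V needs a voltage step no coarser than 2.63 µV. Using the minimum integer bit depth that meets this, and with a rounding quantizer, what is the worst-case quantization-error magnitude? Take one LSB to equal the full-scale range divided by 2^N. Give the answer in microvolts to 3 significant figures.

Full-scale range = 1.2 V − (-1.2 V) = 2.4 V.
Required number of levels: 2.4/2.63 µV = 912550; smallest N with 2^N ≥ that is 20.
LSB = 2.4 V / 2^20 = 2.2888 µV.
|e|_max = LSB/2 = 1.14 µV.

1.14 µV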